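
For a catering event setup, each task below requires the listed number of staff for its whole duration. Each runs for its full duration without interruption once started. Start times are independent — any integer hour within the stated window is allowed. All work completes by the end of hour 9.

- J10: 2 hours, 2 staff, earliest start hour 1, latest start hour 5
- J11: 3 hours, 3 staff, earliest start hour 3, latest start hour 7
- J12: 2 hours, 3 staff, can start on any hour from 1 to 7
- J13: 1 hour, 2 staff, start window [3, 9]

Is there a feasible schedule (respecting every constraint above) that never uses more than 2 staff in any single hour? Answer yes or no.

no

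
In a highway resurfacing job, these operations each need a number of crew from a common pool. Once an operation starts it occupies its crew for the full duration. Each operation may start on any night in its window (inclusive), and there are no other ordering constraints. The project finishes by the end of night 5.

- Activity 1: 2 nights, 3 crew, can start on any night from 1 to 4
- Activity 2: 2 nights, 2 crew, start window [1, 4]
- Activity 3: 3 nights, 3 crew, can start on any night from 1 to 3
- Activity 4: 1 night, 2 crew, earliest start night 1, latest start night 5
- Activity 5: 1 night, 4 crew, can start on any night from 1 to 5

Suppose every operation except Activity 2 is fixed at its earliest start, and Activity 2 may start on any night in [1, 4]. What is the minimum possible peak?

12

Activity 2@1: n1:14  n2:8  n3:3  n4:0  n5:0 → peak 14
Activity 2@2: n1:12  n2:8  n3:5  n4:0  n5:0 → peak 12
Activity 2@3: n1:12  n2:6  n3:5  n4:2  n5:0 → peak 12
Activity 2@4: n1:12  n2:6  n3:3  n4:2  n5:2 → peak 12
Best is Activity 2@2, peak 12.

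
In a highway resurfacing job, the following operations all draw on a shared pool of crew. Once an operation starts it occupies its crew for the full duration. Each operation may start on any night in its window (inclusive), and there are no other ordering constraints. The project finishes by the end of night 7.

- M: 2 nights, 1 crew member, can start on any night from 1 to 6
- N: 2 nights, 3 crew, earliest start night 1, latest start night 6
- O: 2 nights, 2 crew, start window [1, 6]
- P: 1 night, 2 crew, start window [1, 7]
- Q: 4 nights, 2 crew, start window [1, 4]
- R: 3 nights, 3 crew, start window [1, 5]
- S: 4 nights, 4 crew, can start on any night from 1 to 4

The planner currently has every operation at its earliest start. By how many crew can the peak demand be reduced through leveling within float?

Early-start peak: n1:17  n2:15  n3:9  n4:6  n5:0  n6:0  n7:0 ⇒ 17.
Leveled (M@3, N@1, O@1, P@3, Q@1, R@5, S@4): n1:7  n2:7  n3:5  n4:7  n5:7  n6:7  n7:7 ⇒ 7.
Reduction 17 − 7 = 10.

10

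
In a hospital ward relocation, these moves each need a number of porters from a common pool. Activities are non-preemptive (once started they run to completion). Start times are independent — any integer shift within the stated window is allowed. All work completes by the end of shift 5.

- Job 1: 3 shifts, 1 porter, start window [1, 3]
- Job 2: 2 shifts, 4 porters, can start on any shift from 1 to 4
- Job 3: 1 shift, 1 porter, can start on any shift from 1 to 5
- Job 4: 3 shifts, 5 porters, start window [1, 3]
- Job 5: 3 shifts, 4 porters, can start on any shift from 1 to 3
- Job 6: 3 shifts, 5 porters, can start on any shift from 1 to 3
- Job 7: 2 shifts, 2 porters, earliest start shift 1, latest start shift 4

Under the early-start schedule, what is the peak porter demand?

22

Early-start schedule: Job 1@1, Job 2@1, Job 3@1, Job 4@1, Job 5@1, Job 6@1, Job 7@1.
Load per shift: shift 1: 22, shift 2: 21, shift 3: 15, shift 4: 0, shift 5: 0.
Peak is 22.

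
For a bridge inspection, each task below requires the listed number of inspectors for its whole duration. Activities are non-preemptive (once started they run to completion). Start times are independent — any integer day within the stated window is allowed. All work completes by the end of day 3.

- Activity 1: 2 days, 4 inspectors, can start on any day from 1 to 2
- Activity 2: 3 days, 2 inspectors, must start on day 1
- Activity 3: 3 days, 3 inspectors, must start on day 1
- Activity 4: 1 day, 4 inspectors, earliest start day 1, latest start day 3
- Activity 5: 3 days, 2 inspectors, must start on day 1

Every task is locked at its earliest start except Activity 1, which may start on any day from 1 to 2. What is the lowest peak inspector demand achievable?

11

Activity 1@1: d1:15  d2:11  d3:7 → peak 15
Activity 1@2: d1:11  d2:11  d3:11 → peak 11
Best is Activity 1@2, peak 11.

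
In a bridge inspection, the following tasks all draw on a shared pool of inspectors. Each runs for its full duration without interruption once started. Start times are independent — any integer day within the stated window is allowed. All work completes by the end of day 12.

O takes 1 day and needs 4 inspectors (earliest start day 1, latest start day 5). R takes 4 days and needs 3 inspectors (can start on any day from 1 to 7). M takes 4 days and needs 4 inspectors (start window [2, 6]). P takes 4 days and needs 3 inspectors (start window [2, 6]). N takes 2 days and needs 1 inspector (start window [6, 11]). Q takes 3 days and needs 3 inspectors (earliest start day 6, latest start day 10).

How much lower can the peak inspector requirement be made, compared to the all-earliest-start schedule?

4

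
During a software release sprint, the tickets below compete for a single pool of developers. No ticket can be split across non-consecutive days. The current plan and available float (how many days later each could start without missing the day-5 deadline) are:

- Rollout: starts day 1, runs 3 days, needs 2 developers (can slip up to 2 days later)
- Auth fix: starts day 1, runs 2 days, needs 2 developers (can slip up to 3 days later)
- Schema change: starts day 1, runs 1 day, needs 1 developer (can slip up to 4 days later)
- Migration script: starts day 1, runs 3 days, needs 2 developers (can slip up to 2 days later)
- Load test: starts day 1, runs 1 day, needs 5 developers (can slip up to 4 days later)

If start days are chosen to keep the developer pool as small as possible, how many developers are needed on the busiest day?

6

Early-start (Rollout@1, Auth fix@1, Schema change@1, Migration script@1, Load test@1) gives peak 12: d1:12  d2:6  d3:4  d4:0  d5:0.
Shift Migration script→2, Load test→5.
Schedule Rollout@1, Auth fix@1, Schema change@1, Migration script@2, Load test@5: d1:5  d2:6  d3:4  d4:2  d5:5 — peak 6.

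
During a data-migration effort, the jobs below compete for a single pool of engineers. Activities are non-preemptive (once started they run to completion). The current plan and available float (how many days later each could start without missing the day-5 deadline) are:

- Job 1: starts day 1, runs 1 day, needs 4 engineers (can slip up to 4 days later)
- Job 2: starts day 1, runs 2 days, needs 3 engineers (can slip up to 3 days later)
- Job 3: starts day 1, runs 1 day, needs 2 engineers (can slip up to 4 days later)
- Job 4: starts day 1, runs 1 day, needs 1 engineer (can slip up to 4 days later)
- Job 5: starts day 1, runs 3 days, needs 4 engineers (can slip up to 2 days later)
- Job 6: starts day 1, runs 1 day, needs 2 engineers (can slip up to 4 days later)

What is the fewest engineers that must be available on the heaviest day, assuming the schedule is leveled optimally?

7

Early-start (Job 1@1, Job 2@1, Job 3@1, Job 4@1, Job 5@1, Job 6@1) gives peak 16: d1:16  d2:7  d3:4  d4:0  d5:0.
Shift Job 3→2, Job 4→2, Job 5→3, Job 6→3.
Schedule Job 1@1, Job 2@1, Job 3@2, Job 4@2, Job 5@3, Job 6@3: d1:7  d2:6  d3:6  d4:4  d5:4 — peak 7.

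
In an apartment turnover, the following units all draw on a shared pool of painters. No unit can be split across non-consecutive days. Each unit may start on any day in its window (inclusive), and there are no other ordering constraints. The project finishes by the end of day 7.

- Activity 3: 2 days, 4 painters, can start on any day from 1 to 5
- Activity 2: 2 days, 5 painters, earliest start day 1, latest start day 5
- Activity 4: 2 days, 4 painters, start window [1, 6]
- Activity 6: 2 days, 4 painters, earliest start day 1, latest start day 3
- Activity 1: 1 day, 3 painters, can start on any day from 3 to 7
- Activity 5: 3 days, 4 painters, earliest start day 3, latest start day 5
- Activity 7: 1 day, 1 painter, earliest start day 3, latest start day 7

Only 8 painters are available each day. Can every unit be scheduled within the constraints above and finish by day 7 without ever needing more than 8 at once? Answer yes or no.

Schedule Activity 3@1, Activity 2@3, Activity 4@5, Activity 6@1, Activity 1@3, Activity 5@5, Activity 7@4: d1:8  d2:8  d3:8  d4:6  d5:8  d6:8  d7:4 — peak 8 ≤ 8.

yes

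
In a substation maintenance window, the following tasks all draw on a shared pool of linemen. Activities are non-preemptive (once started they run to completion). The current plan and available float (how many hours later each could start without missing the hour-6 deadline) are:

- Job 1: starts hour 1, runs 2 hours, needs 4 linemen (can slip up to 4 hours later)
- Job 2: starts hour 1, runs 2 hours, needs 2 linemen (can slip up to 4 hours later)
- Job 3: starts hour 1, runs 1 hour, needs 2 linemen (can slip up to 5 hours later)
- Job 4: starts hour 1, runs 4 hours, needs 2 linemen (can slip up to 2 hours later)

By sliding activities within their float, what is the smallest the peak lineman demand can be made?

4

Early-start (Job 1@1, Job 2@1, Job 3@1, Job 4@1) gives peak 10: h1:10  h2:8  h3:2  h4:2  h5:0  h6:0.
Shift Job 2→3, Job 3→5, Job 4→3.
Schedule Job 1@1, Job 2@3, Job 3@5, Job 4@3: h1:4  h2:4  h3:4  h4:4  h5:4  h6:2 — peak 4.
Total lineman-hours = 22 over 6 hours ⇒ peak ≥ ⌈22/6⌉ = 4, so 4 is optimal.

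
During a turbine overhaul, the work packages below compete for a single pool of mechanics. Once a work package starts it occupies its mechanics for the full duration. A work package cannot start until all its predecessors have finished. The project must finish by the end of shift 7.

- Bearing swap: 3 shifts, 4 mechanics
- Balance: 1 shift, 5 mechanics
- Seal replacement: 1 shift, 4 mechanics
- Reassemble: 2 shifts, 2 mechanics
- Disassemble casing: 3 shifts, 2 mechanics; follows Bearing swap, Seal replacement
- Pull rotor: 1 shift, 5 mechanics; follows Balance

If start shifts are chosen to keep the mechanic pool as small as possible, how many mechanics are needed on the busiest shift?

7

Early-start (Bearing swap@1, Balance@1, Seal replacement@1, Reassemble@1, Disassemble casing@4, Pull rotor@2) gives peak 15: s1:15  s2:11  s3:4  s4:2  s5:2  s6:2  s7:0.
Shift Balance→5, Seal replacement→4, Disassemble casing→5, Pull rotor→6.
Schedule Bearing swap@1, Balance@5, Seal replacement@4, Reassemble@1, Disassemble casing@5, Pull rotor@6: s1:6  s2:6  s3:4  s4:4  s5:7  s6:7  s7:2 — peak 7.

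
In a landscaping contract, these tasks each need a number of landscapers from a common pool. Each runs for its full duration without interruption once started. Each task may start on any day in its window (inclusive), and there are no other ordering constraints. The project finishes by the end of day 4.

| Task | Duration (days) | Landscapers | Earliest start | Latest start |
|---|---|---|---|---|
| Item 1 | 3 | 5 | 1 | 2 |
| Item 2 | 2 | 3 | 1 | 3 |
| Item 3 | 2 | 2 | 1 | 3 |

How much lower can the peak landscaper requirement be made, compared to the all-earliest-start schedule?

Early-start peak: d1:10  d2:10  d3:5  d4:0 ⇒ 10.
Leveled (Item 1@1, Item 2@1, Item 3@3): d1:8  d2:8  d3:7  d4:2 ⇒ 8.
Reduction 10 − 8 = 2.

2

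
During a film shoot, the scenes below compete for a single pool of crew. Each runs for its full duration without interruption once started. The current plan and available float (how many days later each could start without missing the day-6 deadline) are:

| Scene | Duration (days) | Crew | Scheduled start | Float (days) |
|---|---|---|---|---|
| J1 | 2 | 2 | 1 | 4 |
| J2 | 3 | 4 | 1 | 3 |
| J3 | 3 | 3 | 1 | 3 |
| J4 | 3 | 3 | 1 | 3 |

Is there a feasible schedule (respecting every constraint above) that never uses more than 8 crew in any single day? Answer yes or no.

yes

Schedule J1@1, J2@1, J3@4, J4@4: d1:6  d2:6  d3:4  d4:6  d5:6  d6:6 — peak 6 ≤ 8.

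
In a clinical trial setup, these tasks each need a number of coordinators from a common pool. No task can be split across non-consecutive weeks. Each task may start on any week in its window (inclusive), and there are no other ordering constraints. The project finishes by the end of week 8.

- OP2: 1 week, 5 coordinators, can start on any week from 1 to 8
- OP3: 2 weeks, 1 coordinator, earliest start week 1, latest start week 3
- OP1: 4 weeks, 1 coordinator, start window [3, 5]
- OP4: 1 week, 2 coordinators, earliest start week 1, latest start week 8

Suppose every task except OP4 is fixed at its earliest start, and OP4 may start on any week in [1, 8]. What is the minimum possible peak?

6

OP4@1: w1:8  w2:1  w3:1  w4:1  w5:1  w6:1  w7:0  w8:0 → peak 8
OP4@2: w1:6  w2:3  w3:1  w4:1  w5:1  w6:1  w7:0  w8:0 → peak 6
OP4@3: w1:6  w2:1  w3:3  w4:1  w5:1  w6:1  w7:0  w8:0 → peak 6
OP4@4: w1:6  w2:1  w3:1  w4:3  w5:1  w6:1  w7:0  w8:0 → peak 6
OP4@5: w1:6  w2:1  w3:1  w4:1  w5:3  w6:1  w7:0  w8:0 → peak 6
OP4@6: w1:6  w2:1  w3:1  w4:1  w5:1  w6:3  w7:0  w8:0 → peak 6
OP4@7: w1:6  w2:1  w3:1  w4:1  w5:1  w6:1  w7:2  w8:0 → peak 6
OP4@8: w1:6  w2:1  w3:1  w4:1  w5:1  w6:1  w7:0  w8:2 → peak 6
Best is OP4@2, peak 6.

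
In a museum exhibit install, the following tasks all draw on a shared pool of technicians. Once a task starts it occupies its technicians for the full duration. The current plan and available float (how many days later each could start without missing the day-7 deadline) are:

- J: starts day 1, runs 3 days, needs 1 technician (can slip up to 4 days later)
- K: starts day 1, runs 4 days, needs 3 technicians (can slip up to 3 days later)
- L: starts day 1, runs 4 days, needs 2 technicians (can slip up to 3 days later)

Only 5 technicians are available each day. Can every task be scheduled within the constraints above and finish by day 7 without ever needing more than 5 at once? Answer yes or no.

Schedule J@1, K@1, L@4: d1:4  d2:4  d3:4  d4:5  d5:2  d6:2  d7:2 — peak 5 ≤ 5.

yes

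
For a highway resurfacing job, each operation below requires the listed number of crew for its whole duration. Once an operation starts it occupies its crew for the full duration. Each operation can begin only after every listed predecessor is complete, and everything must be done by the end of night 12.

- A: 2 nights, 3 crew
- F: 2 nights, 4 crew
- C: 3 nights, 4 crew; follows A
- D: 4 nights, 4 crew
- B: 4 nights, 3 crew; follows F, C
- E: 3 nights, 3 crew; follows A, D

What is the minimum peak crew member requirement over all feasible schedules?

7

Early-start (A@1, F@1, C@3, D@1, B@6, E@5) gives peak 11: n1:11  n2:11  n3:8  n4:8  n5:7  n6:6  n7:6  n8:3  n9:3  n10:0  n11:0  n12:0.
Shift D→6, E→10.
Schedule A@1, F@1, C@3, D@6, B@6, E@10: n1:7  n2:7  n3:4  n4:4  n5:4  n6:7  n7:7  n8:7  n9:7  n10:3  n11:3  n12:3 — peak 7.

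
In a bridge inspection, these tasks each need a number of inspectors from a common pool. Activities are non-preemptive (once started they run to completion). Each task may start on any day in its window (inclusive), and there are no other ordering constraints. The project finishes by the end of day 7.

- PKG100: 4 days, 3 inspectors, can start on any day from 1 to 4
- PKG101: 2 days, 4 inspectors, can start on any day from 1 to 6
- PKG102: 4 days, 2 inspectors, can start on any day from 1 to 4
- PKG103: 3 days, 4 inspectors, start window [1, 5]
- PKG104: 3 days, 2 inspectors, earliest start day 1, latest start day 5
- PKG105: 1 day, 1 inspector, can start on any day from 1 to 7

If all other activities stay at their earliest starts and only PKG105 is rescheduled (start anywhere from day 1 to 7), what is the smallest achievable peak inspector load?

15

PKG105@1: d1:16  d2:15  d3:11  d4:5  d5:0  d6:0  d7:0 → peak 16
PKG105@2: d1:15  d2:16  d3:11  d4:5  d5:0  d6:0  d7:0 → peak 16
PKG105@3: d1:15  d2:15  d3:12  d4:5  d5:0  d6:0  d7:0 → peak 15
PKG105@4: d1:15  d2:15  d3:11  d4:6  d5:0  d6:0  d7:0 → peak 15
PKG105@5: d1:15  d2:15  d3:11  d4:5  d5:1  d6:0  d7:0 → peak 15
PKG105@6: d1:15  d2:15  d3:11  d4:5  d5:0  d6:1  d7:0 → peak 15
PKG105@7: d1:15  d2:15  d3:11  d4:5  d5:0  d6:0  d7:1 → peak 15
Best is PKG105@3, peak 15.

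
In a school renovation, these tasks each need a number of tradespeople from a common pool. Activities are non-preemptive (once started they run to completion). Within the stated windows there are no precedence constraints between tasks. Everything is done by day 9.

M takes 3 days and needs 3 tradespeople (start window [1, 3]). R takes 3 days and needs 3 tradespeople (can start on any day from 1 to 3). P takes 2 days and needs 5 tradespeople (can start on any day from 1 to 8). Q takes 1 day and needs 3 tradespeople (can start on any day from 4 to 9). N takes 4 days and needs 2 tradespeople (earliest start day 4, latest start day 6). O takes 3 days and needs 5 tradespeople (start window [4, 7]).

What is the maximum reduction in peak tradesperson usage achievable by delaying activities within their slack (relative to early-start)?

Early-start peak: d1:11  d2:11  d3:6  d4:10  d5:7  d6:7  d7:2  d8:0  d9:0 ⇒ 11.
Leveled (M@1, R@1, P@4, Q@6, N@4, O@7): d1:6  d2:6  d3:6  d4:7  d5:7  d6:5  d7:7  d8:5  d9:5 ⇒ 7.
Reduction 11 − 7 = 4.

4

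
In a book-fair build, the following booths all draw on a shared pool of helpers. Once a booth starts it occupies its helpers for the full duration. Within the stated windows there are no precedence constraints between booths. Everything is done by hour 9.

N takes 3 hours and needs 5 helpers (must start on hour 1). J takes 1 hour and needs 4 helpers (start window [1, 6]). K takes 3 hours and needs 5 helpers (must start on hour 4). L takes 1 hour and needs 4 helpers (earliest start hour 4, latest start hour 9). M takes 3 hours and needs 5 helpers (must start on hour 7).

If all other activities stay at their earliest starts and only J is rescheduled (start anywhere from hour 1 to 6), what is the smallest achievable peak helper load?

J@1: h1:9  h2:5  h3:5  h4:9  h5:5  h6:5  h7:5  h8:5  h9:5 → peak 9
J@2: h1:5  h2:9  h3:5  h4:9  h5:5  h6:5  h7:5  h8:5  h9:5 → peak 9
J@3: h1:5  h2:5  h3:9  h4:9  h5:5  h6:5  h7:5  h8:5  h9:5 → peak 9
J@4: h1:5  h2:5  h3:5  h4:13  h5:5  h6:5  h7:5  h8:5  h9:5 → peak 13
J@5: h1:5  h2:5  h3:5  h4:9  h5:9  h6:5  h7:5  h8:5  h9:5 → peak 9
J@6: h1:5  h2:5  h3:5  h4:9  h5:5  h6:9  h7:5  h8:5  h9:5 → peak 9
Best is J@1, peak 9.

9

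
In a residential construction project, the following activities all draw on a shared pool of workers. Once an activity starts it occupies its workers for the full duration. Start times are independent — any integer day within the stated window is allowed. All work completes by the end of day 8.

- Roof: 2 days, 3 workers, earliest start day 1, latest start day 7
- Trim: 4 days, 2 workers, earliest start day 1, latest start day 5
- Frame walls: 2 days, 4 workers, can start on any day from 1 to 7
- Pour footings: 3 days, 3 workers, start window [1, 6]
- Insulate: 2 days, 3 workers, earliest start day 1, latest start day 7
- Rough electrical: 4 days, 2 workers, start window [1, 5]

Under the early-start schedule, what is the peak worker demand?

Early-start schedule: Roof@1, Trim@1, Frame walls@1, Pour footings@1, Insulate@1, Rough electrical@1.
Load per day: day 1: 17, day 2: 17, day 3: 7, day 4: 4, day 5: 0, day 6: 0, day 7: 0, day 8: 0.
Peak is 17.

17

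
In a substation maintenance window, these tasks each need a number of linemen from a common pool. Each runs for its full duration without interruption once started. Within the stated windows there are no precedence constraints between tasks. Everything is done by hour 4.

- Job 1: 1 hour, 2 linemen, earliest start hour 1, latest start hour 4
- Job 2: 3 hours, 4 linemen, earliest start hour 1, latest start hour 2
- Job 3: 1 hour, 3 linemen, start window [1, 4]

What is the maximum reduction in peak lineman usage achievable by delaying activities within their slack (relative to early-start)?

Early-start peak: h1:9  h2:4  h3:4  h4:0 ⇒ 9.
Leveled (Job 1@1, Job 2@2, Job 3@1): h1:5  h2:4  h3:4  h4:4 ⇒ 5.
Reduction 9 − 5 = 4.

4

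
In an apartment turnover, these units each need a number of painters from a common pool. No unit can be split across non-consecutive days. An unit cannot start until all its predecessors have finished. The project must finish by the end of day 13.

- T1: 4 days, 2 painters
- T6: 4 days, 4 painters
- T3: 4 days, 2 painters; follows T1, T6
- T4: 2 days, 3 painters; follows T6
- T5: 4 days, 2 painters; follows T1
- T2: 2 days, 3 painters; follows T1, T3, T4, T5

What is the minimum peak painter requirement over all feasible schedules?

6

Early-start (T1@1, T6@1, T3@5, T4@5, T5@5, T2@9) gives peak 7: d1:6  d2:6  d3:6  d4:6  d5:7  d6:7  d7:4  d8:4  d9:3  d10:3  d11:0  d12:0  d13:0.
Shift T5→7, T2→11.
Schedule T1@1, T6@1, T3@5, T4@5, T5@7, T2@11: d1:6  d2:6  d3:6  d4:6  d5:5  d6:5  d7:4  d8:4  d9:2  d10:2  d11:3  d12:3  d13:0 — peak 6.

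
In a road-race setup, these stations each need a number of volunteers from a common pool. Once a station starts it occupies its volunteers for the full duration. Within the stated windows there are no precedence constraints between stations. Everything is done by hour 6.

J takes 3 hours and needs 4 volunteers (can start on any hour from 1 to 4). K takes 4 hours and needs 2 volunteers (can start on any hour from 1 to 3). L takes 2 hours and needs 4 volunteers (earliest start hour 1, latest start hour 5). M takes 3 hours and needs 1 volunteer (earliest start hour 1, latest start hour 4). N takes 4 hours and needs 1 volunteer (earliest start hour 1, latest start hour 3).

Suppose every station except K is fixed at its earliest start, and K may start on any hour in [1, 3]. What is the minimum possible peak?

10

K@1: h1:12  h2:12  h3:8  h4:3  h5:0  h6:0 → peak 12
K@2: h1:10  h2:12  h3:8  h4:3  h5:2  h6:0 → peak 12
K@3: h1:10  h2:10  h3:8  h4:3  h5:2  h6:2 → peak 10
Best is K@3, peak 10.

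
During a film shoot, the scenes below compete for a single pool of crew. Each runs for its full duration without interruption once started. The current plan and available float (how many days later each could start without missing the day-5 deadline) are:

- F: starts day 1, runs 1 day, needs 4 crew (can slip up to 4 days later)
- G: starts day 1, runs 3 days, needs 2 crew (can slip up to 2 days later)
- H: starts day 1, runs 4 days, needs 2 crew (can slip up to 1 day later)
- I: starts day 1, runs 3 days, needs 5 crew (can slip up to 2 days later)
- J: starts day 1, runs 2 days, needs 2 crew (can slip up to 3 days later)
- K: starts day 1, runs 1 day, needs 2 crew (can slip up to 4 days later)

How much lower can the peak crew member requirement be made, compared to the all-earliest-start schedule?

8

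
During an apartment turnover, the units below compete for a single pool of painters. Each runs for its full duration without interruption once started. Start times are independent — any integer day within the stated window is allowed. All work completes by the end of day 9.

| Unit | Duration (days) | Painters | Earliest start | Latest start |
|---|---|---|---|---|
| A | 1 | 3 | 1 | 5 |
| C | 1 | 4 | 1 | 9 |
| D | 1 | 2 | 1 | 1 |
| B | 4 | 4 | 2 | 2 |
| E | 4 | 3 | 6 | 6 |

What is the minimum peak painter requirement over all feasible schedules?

Early-start (A@1, C@1, D@1, B@2, E@6) gives peak 9: d1:9  d2:4  d3:4  d4:4  d5:4  d6:3  d7:3  d8:3  d9:3.
Shift C→6.
Schedule A@1, C@6, D@1, B@2, E@6: d1:5  d2:4  d3:4  d4:4  d5:4  d6:7  d7:3  d8:3  d9:3 — peak 7.

7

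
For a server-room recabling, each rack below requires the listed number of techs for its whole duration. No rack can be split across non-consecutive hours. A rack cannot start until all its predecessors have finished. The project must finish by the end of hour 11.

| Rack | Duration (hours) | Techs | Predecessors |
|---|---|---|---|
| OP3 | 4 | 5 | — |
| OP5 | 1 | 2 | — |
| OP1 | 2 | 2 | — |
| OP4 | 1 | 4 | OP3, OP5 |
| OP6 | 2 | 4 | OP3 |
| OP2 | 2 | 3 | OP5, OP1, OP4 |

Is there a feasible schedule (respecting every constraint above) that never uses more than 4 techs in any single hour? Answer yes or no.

no

The minimum achievable peak is 5; 4 < 5, so no feasible schedule stays within the cap.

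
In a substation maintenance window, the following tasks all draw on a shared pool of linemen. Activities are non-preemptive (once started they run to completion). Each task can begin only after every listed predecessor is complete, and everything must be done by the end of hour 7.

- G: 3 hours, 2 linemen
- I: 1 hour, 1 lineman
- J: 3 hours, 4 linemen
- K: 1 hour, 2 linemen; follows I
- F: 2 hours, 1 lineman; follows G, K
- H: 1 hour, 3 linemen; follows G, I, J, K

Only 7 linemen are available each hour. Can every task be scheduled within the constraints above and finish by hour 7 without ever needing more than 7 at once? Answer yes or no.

Schedule G@1, I@1, J@4, K@2, F@4, H@7: h1:3  h2:4  h3:2  h4:5  h5:5  h6:4  h7:3 — peak 5 ≤ 7.

yes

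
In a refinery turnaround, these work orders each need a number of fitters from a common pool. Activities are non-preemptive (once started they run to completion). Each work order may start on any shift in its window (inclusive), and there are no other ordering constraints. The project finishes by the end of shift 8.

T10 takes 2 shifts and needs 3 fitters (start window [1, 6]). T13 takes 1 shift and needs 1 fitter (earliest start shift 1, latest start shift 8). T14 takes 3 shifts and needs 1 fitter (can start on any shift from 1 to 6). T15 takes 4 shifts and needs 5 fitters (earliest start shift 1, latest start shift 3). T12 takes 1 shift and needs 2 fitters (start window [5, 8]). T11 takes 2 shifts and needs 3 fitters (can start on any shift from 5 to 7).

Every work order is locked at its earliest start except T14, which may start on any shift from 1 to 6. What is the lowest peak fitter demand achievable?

T14@1: s1:10  s2:9  s3:6  s4:5  s5:5  s6:3  s7:0  s8:0 → peak 10
T14@2: s1:9  s2:9  s3:6  s4:6  s5:5  s6:3  s7:0  s8:0 → peak 9
T14@3: s1:9  s2:8  s3:6  s4:6  s5:6  s6:3  s7:0  s8:0 → peak 9
T14@4: s1:9  s2:8  s3:5  s4:6  s5:6  s6:4  s7:0  s8:0 → peak 9
T14@5: s1:9  s2:8  s3:5  s4:5  s5:6  s6:4  s7:1  s8:0 → peak 9
T14@6: s1:9  s2:8  s3:5  s4:5  s5:5  s6:4  s7:1  s8:1 → peak 9
Best is T14@2, peak 9.

9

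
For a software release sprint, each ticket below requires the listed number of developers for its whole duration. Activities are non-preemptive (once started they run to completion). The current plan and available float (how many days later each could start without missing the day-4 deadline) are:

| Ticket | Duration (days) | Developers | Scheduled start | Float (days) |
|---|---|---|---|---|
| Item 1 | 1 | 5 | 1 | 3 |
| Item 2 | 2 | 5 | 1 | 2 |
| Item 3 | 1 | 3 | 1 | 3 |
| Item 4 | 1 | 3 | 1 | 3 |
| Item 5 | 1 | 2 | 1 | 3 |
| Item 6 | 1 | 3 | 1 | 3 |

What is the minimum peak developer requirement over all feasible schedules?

Early-start (Item 1@1, Item 2@1, Item 3@1, Item 4@1, Item 5@1, Item 6@1) gives peak 21: d1:21  d2:5  d3:0  d4:0.
Shift Item 2→2, Item 4→2, Item 5→3, Item 6→4.
Schedule Item 1@1, Item 2@2, Item 3@1, Item 4@2, Item 5@3, Item 6@4: d1:8  d2:8  d3:7  d4:3 — peak 8.

8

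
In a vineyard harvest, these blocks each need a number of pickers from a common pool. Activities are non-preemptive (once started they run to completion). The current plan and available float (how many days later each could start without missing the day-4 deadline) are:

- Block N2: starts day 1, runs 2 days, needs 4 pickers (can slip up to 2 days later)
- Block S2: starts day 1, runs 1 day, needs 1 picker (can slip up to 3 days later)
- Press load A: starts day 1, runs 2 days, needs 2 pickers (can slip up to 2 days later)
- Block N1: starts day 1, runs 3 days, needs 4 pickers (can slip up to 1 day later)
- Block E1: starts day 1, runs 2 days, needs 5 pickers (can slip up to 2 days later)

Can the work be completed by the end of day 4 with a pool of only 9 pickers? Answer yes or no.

no

The minimum achievable peak is 10; 9 < 10, so no feasible schedule stays within the cap.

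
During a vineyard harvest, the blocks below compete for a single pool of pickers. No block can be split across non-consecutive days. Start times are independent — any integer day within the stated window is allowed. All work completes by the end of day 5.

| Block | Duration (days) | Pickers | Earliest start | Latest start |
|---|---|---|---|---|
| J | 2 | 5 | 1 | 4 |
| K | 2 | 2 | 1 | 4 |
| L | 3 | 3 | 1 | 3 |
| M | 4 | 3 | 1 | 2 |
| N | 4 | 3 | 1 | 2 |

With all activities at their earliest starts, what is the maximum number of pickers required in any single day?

Early-start schedule: J@1, K@1, L@1, M@1, N@1.
Load per day: day 1: 16, day 2: 16, day 3: 9, day 4: 6, day 5: 0.
Peak is 16.

16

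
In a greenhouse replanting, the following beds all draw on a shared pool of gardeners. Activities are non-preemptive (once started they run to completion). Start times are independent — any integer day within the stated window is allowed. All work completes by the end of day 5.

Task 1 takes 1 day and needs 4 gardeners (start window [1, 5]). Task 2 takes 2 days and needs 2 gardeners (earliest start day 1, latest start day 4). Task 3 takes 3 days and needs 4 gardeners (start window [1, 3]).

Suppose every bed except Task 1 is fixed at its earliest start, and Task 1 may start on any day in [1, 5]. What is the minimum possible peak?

Task 1@1: d1:10  d2:6  d3:4  d4:0  d5:0 → peak 10
Task 1@2: d1:6  d2:10  d3:4  d4:0  d5:0 → peak 10
Task 1@3: d1:6  d2:6  d3:8  d4:0  d5:0 → peak 8
Task 1@4: d1:6  d2:6  d3:4  d4:4  d5:0 → peak 6
Task 1@5: d1:6  d2:6  d3:4  d4:0  d5:4 → peak 6
Best is Task 1@4, peak 6.

6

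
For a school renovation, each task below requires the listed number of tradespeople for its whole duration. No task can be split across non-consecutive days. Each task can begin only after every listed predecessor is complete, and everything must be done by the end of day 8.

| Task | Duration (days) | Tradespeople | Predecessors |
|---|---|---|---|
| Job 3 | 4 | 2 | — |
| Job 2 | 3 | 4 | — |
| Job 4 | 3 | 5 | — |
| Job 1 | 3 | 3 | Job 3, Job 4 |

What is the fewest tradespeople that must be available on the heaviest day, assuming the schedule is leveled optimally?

7

Early-start (Job 3@1, Job 2@1, Job 4@1, Job 1@5) gives peak 11: d1:11  d2:11  d3:11  d4:2  d5:3  d6:3  d7:3  d8:0.
Shift Job 2→4.
Schedule Job 3@1, Job 2@4, Job 4@1, Job 1@5: d1:7  d2:7  d3:7  d4:6  d5:7  d6:7  d7:3  d8:0 — peak 7.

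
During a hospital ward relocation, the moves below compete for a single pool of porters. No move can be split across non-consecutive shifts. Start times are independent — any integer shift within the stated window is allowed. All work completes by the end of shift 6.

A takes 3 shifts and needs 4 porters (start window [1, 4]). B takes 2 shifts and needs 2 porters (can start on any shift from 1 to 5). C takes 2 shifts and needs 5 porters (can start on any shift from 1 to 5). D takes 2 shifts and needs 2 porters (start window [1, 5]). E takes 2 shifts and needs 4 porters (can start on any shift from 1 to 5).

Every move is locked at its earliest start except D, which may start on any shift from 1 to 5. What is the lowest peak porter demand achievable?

15

D@1: s1:17  s2:17  s3:4  s4:0  s5:0  s6:0 → peak 17
D@2: s1:15  s2:17  s3:6  s4:0  s5:0  s6:0 → peak 17
D@3: s1:15  s2:15  s3:6  s4:2  s5:0  s6:0 → peak 15
D@4: s1:15  s2:15  s3:4  s4:2  s5:2  s6:0 → peak 15
D@5: s1:15  s2:15  s3:4  s4:0  s5:2  s6:2 → peak 15
Best is D@3, peak 15.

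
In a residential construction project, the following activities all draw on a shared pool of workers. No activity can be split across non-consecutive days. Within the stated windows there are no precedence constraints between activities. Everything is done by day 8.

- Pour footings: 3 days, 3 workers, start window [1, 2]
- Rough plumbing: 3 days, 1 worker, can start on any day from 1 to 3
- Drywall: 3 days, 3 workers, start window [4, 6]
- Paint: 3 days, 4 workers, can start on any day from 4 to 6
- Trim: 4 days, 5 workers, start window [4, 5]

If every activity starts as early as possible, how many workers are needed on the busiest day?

12

Early-start schedule: Pour footings@1, Rough plumbing@1, Drywall@4, Paint@4, Trim@4.
Load per day: day 1: 4, day 2: 4, day 3: 4, day 4: 12, day 5: 12, day 6: 12, day 7: 5, day 8: 0.
Peak is 12.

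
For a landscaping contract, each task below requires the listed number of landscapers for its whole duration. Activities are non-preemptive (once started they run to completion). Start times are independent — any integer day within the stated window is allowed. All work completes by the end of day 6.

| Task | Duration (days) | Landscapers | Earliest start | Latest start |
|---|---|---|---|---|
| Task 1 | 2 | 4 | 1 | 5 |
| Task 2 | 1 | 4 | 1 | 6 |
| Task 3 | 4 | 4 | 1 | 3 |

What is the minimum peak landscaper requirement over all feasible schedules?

Early-start (Task 1@1, Task 2@1, Task 3@1) gives peak 12: d1:12  d2:8  d3:4  d4:4  d5:0  d6:0.
Shift Task 3→2.
Schedule Task 1@1, Task 2@1, Task 3@2: d1:8  d2:8  d3:4  d4:4  d5:4  d6:0 — peak 8.

8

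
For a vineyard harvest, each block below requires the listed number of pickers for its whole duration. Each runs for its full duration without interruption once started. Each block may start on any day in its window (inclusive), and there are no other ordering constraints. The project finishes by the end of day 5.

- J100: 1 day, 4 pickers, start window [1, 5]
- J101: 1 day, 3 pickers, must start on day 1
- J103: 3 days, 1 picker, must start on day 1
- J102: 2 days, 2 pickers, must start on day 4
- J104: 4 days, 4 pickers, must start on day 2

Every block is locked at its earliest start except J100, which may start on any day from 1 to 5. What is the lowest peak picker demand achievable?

8

J100@1: d1:8  d2:5  d3:5  d4:6  d5:6 → peak 8
J100@2: d1:4  d2:9  d3:5  d4:6  d5:6 → peak 9
J100@3: d1:4  d2:5  d3:9  d4:6  d5:6 → peak 9
J100@4: d1:4  d2:5  d3:5  d4:10  d5:6 → peak 10
J100@5: d1:4  d2:5  d3:5  d4:6  d5:10 → peak 10
Best is J100@1, peak 8.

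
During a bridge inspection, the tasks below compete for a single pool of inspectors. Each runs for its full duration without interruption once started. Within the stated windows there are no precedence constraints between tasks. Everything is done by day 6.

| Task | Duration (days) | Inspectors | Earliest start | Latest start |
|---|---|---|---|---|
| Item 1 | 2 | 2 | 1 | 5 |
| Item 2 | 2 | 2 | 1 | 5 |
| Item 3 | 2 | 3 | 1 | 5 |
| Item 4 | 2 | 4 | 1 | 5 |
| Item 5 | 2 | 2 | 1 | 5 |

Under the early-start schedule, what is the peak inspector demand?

Early-start schedule: Item 1@1, Item 2@1, Item 3@1, Item 4@1, Item 5@1.
Load per day: day 1: 13, day 2: 13, day 3: 0, day 4: 0, day 5: 0, day 6: 0.
Peak is 13.

13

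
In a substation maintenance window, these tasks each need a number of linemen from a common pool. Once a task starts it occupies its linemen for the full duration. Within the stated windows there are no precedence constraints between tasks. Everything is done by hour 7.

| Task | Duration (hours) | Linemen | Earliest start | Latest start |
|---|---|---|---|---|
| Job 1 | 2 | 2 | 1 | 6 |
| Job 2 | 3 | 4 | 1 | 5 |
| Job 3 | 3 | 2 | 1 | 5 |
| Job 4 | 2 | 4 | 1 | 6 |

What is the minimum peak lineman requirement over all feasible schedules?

6

Early-start (Job 1@1, Job 2@1, Job 3@1, Job 4@1) gives peak 12: h1:12  h2:12  h3:6  h4:0  h5:0  h6:0  h7:0.
Shift Job 3→3, Job 4→4.
Schedule Job 1@1, Job 2@1, Job 3@3, Job 4@4: h1:6  h2:6  h3:6  h4:6  h5:6  h6:0  h7:0 — peak 6.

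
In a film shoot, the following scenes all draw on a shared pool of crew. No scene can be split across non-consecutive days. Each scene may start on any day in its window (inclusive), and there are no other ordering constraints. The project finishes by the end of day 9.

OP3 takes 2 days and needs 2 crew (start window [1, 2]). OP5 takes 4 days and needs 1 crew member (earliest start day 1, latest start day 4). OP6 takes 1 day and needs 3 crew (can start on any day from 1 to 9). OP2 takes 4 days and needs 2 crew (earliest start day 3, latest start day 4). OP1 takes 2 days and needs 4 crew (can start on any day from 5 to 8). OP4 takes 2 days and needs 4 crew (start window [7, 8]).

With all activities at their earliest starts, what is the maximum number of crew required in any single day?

Early-start schedule: OP3@1, OP5@1, OP6@1, OP2@3, OP1@5, OP4@7.
Load per day: day 1: 6, day 2: 3, day 3: 3, day 4: 3, day 5: 6, day 6: 6, day 7: 4, day 8: 4, day 9: 0.
Peak is 6.

6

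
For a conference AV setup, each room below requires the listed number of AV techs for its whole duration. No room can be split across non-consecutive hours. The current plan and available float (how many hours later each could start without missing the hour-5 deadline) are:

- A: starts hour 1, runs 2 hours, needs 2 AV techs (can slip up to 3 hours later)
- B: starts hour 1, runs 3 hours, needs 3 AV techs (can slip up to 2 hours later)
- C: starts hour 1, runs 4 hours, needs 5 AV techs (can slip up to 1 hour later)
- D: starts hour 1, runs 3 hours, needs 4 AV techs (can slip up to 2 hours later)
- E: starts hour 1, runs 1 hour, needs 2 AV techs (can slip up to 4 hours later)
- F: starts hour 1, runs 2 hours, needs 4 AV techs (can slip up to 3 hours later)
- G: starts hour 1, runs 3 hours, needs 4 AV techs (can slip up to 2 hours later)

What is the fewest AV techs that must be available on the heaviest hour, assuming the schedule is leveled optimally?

16

Early-start (A@1, B@1, C@1, D@1, E@1, F@1, G@1) gives peak 24: h1:24  h2:22  h3:16  h4:5  h5:0.
Shift F→4, G→3.
Schedule A@1, B@1, C@1, D@1, E@1, F@4, G@3: h1:16  h2:14  h3:16  h4:13  h5:8 — peak 16.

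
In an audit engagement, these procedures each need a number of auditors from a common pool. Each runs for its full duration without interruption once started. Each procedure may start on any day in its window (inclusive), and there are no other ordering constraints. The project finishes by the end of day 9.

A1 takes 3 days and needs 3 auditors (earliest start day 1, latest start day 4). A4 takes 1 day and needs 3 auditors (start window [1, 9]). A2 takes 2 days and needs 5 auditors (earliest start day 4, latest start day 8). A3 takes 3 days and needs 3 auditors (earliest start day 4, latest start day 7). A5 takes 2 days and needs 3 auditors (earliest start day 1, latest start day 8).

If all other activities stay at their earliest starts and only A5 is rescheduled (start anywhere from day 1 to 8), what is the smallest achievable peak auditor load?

A5@1: d1:9  d2:6  d3:3  d4:8  d5:8  d6:3  d7:0  d8:0  d9:0 → peak 9
A5@2: d1:6  d2:6  d3:6  d4:8  d5:8  d6:3  d7:0  d8:0  d9:0 → peak 8
A5@3: d1:6  d2:3  d3:6  d4:11  d5:8  d6:3  d7:0  d8:0  d9:0 → peak 11
A5@4: d1:6  d2:3  d3:3  d4:11  d5:11  d6:3  d7:0  d8:0  d9:0 → peak 11
A5@5: d1:6  d2:3  d3:3  d4:8  d5:11  d6:6  d7:0  d8:0  d9:0 → peak 11
A5@6: d1:6  d2:3  d3:3  d4:8  d5:8  d6:6  d7:3  d8:0  d9:0 → peak 8
A5@7: d1:6  d2:3  d3:3  d4:8  d5:8  d6:3  d7:3  d8:3  d9:0 → peak 8
A5@8: d1:6  d2:3  d3:3  d4:8  d5:8  d6:3  d7:0  d8:3  d9:3 → peak 8
Best is A5@2, peak 8.

8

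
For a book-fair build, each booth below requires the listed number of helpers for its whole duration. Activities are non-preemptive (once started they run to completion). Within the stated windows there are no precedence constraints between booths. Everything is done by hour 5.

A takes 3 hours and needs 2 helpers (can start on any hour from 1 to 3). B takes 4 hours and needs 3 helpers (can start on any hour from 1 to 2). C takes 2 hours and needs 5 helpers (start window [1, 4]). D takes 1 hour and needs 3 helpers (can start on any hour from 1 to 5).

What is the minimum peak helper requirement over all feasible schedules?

Early-start (A@1, B@1, C@1, D@1) gives peak 13: h1:13  h2:10  h3:5  h4:3  h5:0.
Shift C→4.
Schedule A@1, B@1, C@4, D@1: h1:8  h2:5  h3:5  h4:8  h5:5 — peak 8.

8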